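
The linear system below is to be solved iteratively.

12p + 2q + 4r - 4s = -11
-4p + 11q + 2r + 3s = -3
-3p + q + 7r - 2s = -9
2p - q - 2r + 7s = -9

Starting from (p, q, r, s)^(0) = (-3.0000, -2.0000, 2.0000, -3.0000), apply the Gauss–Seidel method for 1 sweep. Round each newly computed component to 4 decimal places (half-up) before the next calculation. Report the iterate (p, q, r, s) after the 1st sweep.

(-2.2500, -0.6364, -3.0162, -1.5955)

Iteration 1:
  p = (-11 - (2)·-2.0000 - (4)·2.0000 - (-4)·-3.0000) / (12) = -2.2500
  q = (-3 - (-4)·-2.2500 - (2)·2.0000 - (3)·-3.0000) / (11) = -0.6364
  r = (-9 - (-3)·-2.2500 - (1)·-0.6364 - (-2)·-3.0000) / (7) = -3.0162
  s = (-9 - (2)·-2.2500 - (-1)·-0.6364 - (-2)·-3.0162) / (7) = -1.5955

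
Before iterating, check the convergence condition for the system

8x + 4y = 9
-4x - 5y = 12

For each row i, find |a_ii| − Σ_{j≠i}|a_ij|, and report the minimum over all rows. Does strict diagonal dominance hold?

row 1: |8| − (4) = 4
row 2: |-5| − (4) = 1
minimum over rows = 1 → strictly diagonally dominant (convergence guaranteed)

1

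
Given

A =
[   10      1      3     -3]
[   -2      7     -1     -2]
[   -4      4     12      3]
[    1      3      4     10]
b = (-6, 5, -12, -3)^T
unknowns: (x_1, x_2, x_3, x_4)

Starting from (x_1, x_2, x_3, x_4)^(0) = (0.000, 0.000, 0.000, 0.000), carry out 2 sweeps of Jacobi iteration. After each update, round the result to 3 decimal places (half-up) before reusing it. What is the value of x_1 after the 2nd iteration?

-0.461

Iteration 1:
  x_1 = (-6 - (1)·0.000 - (3)·0.000 - (-3)·0.000) / (10) = -0.600
  x_2 = (5 - (-2)·0.000 - (-1)·0.000 - (-2)·0.000) / (7) = 0.714
  x_3 = (-12 - (-4)·0.000 - (4)·0.000 - (3)·0.000) / (12) = -1.000
  x_4 = (-3 - (1)·0.000 - (3)·0.000 - (4)·0.000) / (10) = -0.300
Iteration 2:
  x_1 = (-6 - (1)·0.714 - (3)·-1.000 - (-3)·-0.300) / (10) = -0.461
  x_2 = (5 - (-2)·-0.600 - (-1)·-1.000 - (-2)·-0.300) / (7) = 0.314
  x_3 = (-12 - (-4)·-0.600 - (4)·0.714 - (3)·-0.300) / (12) = -1.363
  x_4 = (-3 - (1)·-0.600 - (3)·0.714 - (4)·-1.000) / (10) = -0.054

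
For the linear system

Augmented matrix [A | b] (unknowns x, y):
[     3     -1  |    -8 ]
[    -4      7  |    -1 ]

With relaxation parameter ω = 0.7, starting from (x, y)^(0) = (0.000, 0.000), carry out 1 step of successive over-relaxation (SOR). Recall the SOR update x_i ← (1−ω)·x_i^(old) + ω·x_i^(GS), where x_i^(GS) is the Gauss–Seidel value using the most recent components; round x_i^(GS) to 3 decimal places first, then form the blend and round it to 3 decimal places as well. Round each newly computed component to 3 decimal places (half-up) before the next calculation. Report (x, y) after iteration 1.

Iteration 1:
  x: GS value = (-8 - (-1)·0.000) / (3) = -2.667;  x ← (1−ω)·0.000 + ω·-2.667 = -1.867
  y: GS value = (-1 - (-4)·-1.867) / (7) = -1.210;  y ← (1−ω)·0.000 + ω·-1.210 = -0.847

(-1.867, -0.847)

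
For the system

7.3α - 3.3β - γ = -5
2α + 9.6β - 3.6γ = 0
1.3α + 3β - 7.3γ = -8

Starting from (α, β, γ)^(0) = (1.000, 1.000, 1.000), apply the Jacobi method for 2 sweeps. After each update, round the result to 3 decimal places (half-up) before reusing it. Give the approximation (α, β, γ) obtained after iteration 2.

(-0.379, 0.652, 1.147)

Iteration 1:
  α = (-5 - (-3.3)·1.000 - (-1)·1.000) / (7.3) = -0.096
  β = (0 - (2)·1.000 - (-3.6)·1.000) / (9.6) = 0.167
  γ = (-8 - (1.3)·1.000 - (3)·1.000) / (-7.3) = 1.685
Iteration 2:
  α = (-5 - (-3.3)·0.167 - (-1)·1.685) / (7.3) = -0.379
  β = (0 - (2)·-0.096 - (-3.6)·1.685) / (9.6) = 0.652
  γ = (-8 - (1.3)·-0.096 - (3)·0.167) / (-7.3) = 1.147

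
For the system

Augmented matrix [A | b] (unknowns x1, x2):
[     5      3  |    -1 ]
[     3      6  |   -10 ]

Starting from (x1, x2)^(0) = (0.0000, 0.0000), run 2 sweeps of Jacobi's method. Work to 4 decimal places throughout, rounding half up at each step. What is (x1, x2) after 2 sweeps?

Iteration 1:
  x1 = (-1 - (3)·0.0000) / (5) = -0.2000
  x2 = (-10 - (3)·0.0000) / (6) = -1.6667
Iteration 2:
  x1 = (-1 - (3)·-1.6667) / (5) = 0.8000
  x2 = (-10 - (3)·-0.2000) / (6) = -1.5667

(0.8000, -1.5667)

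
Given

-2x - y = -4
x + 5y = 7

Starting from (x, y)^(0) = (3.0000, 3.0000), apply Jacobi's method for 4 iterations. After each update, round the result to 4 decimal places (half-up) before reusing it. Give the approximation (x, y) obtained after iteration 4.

Iteration 1:
  x = (-4 - (-1)·3.0000) / (-2) = 0.5000
  y = (7 - (1)·3.0000) / (5) = 0.8000
Iteration 2:
  x = (-4 - (-1)·0.8000) / (-2) = 1.6000
  y = (7 - (1)·0.5000) / (5) = 1.3000
Iteration 3:
  x = (-4 - (-1)·1.3000) / (-2) = 1.3500
  y = (7 - (1)·1.6000) / (5) = 1.0800
Iteration 4:
  x = (-4 - (-1)·1.0800) / (-2) = 1.4600
  y = (7 - (1)·1.3500) / (5) = 1.1300

(1.4600, 1.1300)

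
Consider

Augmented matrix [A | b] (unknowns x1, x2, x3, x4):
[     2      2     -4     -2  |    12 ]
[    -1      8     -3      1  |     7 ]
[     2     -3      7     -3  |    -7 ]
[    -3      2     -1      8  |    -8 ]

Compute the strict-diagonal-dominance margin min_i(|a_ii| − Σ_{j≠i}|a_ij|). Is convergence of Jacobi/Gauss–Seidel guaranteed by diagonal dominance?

row 1: |2| − (2+4+2) = -6
row 2: |8| − (1+3+1) = 3
row 3: |7| − (2+3+3) = -1
row 4: |8| − (3+2+1) = 2
minimum over rows = -6 → not strictly diagonally dominant

-6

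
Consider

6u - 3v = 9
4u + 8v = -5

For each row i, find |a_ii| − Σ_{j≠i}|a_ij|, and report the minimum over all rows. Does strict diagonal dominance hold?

3

row 1: |6| − (3) = 3
row 2: |8| − (4) = 4
minimum over rows = 3 → strictly diagonally dominant (convergence guaranteed)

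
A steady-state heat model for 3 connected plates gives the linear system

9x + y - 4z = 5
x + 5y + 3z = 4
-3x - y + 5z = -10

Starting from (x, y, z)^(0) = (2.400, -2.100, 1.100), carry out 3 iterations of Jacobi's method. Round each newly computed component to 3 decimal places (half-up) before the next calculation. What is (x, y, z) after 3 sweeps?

(-0.148, 1.549, -1.679)

Iteration 1:
  x = (5 - (1)·-2.100 - (-4)·1.100) / (9) = 1.278
  y = (4 - (1)·2.400 - (3)·1.100) / (5) = -0.340
  z = (-10 - (-3)·2.400 - (-1)·-2.100) / (5) = -0.980
Iteration 2:
  x = (5 - (1)·-0.340 - (-4)·-0.980) / (9) = 0.158
  y = (4 - (1)·1.278 - (3)·-0.980) / (5) = 1.132
  z = (-10 - (-3)·1.278 - (-1)·-0.340) / (5) = -1.301
Iteration 3:
  x = (5 - (1)·1.132 - (-4)·-1.301) / (9) = -0.148
  y = (4 - (1)·0.158 - (3)·-1.301) / (5) = 1.549
  z = (-10 - (-3)·0.158 - (-1)·1.132) / (5) = -1.679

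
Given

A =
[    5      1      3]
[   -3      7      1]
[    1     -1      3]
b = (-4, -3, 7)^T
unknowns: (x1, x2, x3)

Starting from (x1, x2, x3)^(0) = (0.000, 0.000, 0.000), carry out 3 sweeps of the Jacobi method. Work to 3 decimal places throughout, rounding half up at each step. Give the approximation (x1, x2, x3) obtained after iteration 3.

Iteration 1:
  x1 = (-4 - (1)·0.000 - (3)·0.000) / (5) = -0.800
  x2 = (-3 - (-3)·0.000 - (1)·0.000) / (7) = -0.429
  x3 = (7 - (1)·0.000 - (-1)·0.000) / (3) = 2.333
Iteration 2:
  x1 = (-4 - (1)·-0.429 - (3)·2.333) / (5) = -2.114
  x2 = (-3 - (-3)·-0.800 - (1)·2.333) / (7) = -1.105
  x3 = (7 - (1)·-0.800 - (-1)·-0.429) / (3) = 2.457
Iteration 3:
  x1 = (-4 - (1)·-1.105 - (3)·2.457) / (5) = -2.053
  x2 = (-3 - (-3)·-2.114 - (1)·2.457) / (7) = -1.686
  x3 = (7 - (1)·-2.114 - (-1)·-1.105) / (3) = 2.670

(-2.053, -1.686, 2.670)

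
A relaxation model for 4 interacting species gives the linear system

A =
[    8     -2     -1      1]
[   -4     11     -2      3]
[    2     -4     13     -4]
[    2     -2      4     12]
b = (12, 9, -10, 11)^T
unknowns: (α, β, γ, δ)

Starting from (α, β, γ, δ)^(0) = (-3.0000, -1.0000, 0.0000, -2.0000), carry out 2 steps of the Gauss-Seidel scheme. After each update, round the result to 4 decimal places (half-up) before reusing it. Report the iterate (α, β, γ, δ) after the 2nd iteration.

(1.6828, 0.8812, -0.3485, 0.8992)

Iteration 1:
  α = (12 - (-2)·-1.0000 - (-1)·0.0000 - (1)·-2.0000) / (8) = 1.5000
  β = (9 - (-4)·1.5000 - (-2)·0.0000 - (3)·-2.0000) / (11) = 1.9091
  γ = (-10 - (2)·1.5000 - (-4)·1.9091 - (-4)·-2.0000) / (13) = -1.0280
  δ = (11 - (2)·1.5000 - (-2)·1.9091 - (4)·-1.0280) / (12) = 1.3275
Iteration 2:
  α = (12 - (-2)·1.9091 - (-1)·-1.0280 - (1)·1.3275) / (8) = 1.6828
  β = (9 - (-4)·1.6828 - (-2)·-1.0280 - (3)·1.3275) / (11) = 0.8812
  γ = (-10 - (2)·1.6828 - (-4)·0.8812 - (-4)·1.3275) / (13) = -0.3485
  δ = (11 - (2)·1.6828 - (-2)·0.8812 - (4)·-0.3485) / (12) = 0.8992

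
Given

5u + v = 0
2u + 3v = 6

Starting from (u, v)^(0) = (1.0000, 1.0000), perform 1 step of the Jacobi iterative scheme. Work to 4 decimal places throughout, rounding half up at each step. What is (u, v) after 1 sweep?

Iteration 1:
  u = (0 - (1)·1.0000) / (5) = -0.2000
  v = (6 - (2)·1.0000) / (3) = 1.3333

(-0.2000, 1.3333)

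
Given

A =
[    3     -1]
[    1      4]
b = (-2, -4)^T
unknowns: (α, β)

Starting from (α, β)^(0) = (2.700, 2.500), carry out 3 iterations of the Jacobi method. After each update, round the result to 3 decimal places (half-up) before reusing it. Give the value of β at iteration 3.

Iteration 1:
  α = (-2 - (-1)·2.500) / (3) = 0.167
  β = (-4 - (1)·2.700) / (4) = -1.675
Iteration 2:
  α = (-2 - (-1)·-1.675) / (3) = -1.225
  β = (-4 - (1)·0.167) / (4) = -1.042
Iteration 3:
  α = (-2 - (-1)·-1.042) / (3) = -1.014
  β = (-4 - (1)·-1.225) / (4) = -0.694

-0.694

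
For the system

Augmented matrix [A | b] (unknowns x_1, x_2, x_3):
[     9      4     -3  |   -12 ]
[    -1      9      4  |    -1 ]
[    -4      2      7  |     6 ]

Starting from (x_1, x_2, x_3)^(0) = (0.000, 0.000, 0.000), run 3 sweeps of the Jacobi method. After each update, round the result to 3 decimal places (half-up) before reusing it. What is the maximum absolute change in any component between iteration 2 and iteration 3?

Iteration 1:
  x_1 = (-12 - (4)·0.000 - (-3)·0.000) / (9) = -1.333
  x_2 = (-1 - (-1)·0.000 - (4)·0.000) / (9) = -0.111
  x_3 = (6 - (-4)·0.000 - (2)·0.000) / (7) = 0.857
Iteration 2:
  x_1 = (-12 - (4)·-0.111 - (-3)·0.857) / (9) = -0.998
  x_2 = (-1 - (-1)·-1.333 - (4)·0.857) / (9) = -0.640
  x_3 = (6 - (-4)·-1.333 - (2)·-0.111) / (7) = 0.127
Iteration 3:
  x_1 = (-12 - (4)·-0.640 - (-3)·0.127) / (9) = -1.007
  x_2 = (-1 - (-1)·-0.998 - (4)·0.127) / (9) = -0.278
  x_3 = (6 - (-4)·-0.998 - (2)·-0.640) / (7) = 0.470
Change: (-0.009, 0.362, 0.343) → max |·| = 0.362

0.362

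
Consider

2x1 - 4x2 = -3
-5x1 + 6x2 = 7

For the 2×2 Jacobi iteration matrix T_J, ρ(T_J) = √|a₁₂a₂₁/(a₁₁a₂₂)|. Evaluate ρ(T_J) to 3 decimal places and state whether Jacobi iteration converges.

1.291

a₁₂a₂₁/(a₁₁a₂₂) = (-4)·(-5) / ((2)·(6)) = 1.666667
ρ = √|1.666667| = √1.666667 = 1.291
ρ > 1, so Jacobi diverges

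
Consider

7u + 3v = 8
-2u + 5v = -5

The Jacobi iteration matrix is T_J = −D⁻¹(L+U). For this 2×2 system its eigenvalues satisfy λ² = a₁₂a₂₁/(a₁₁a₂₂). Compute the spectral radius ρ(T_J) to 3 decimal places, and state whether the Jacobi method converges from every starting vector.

0.414

a₁₂a₂₁/(a₁₁a₂₂) = (3)·(-2) / ((7)·(5)) = -0.171429
ρ = √|-0.171429| = √0.171429 = 0.414
ρ < 1, so Jacobi converges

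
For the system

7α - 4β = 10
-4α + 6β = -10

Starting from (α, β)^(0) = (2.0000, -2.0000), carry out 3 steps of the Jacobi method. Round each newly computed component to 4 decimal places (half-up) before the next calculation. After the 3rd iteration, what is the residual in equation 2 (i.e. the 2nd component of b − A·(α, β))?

Iteration 1:
  α = (10 - (-4)·-2.0000) / (7) = 0.2857
  β = (-10 - (-4)·2.0000) / (6) = -0.3333
Iteration 2:
  α = (10 - (-4)·-0.3333) / (7) = 1.2381
  β = (-10 - (-4)·0.2857) / (6) = -1.4762
Iteration 3:
  α = (10 - (-4)·-1.4762) / (7) = 0.5850
  β = (-10 - (-4)·1.2381) / (6) = -0.8413
Residual b − A·x = (2.5398, -2.6122)

-2.6122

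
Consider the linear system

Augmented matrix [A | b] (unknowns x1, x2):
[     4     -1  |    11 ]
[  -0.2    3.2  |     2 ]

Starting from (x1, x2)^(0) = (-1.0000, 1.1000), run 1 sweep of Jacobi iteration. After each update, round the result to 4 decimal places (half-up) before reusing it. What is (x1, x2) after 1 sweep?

(3.0250, 0.5625)

Iteration 1:
  x1 = (11 - (-1)·1.1000) / (4) = 3.0250
  x2 = (2 - (-0.2)·-1.0000) / (3.2) = 0.5625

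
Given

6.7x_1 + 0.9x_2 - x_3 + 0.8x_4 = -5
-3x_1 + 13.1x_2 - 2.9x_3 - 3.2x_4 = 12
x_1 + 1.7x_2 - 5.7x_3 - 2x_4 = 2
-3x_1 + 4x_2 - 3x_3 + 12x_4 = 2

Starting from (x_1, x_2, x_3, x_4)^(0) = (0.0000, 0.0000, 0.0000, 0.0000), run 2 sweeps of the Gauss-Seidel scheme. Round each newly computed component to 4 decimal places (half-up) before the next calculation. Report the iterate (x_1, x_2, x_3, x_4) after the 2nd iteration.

(-0.8453, 0.5836, -0.2082, -0.2912)

Iteration 1:
  x_1 = (-5 - (0.9)·0.0000 - (-1)·0.0000 - (0.8)·0.0000) / (6.7) = -0.7463
  x_2 = (12 - (-3)·-0.7463 - (-2.9)·0.0000 - (-3.2)·0.0000) / (13.1) = 0.7451
  x_3 = (2 - (1)·-0.7463 - (1.7)·0.7451 - (-2)·0.0000) / (-5.7) = -0.2596
  x_4 = (2 - (-3)·-0.7463 - (4)·0.7451 - (-3)·-0.2596) / (12) = -0.3332
Iteration 2:
  x_1 = (-5 - (0.9)·0.7451 - (-1)·-0.2596 - (0.8)·-0.3332) / (6.7) = -0.8453
  x_2 = (12 - (-3)·-0.8453 - (-2.9)·-0.2596 - (-3.2)·-0.3332) / (13.1) = 0.5836
  x_3 = (2 - (1)·-0.8453 - (1.7)·0.5836 - (-2)·-0.3332) / (-5.7) = -0.2082
  x_4 = (2 - (-3)·-0.8453 - (4)·0.5836 - (-3)·-0.2082) / (12) = -0.2912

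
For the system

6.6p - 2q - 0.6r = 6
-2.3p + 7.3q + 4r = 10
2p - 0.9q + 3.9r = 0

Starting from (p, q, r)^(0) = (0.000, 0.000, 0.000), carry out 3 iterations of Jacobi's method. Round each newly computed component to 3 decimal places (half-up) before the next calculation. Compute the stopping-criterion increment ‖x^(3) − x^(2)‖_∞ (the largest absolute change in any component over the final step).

0.213

Iteration 1:
  p = (6 - (-2)·0.000 - (-0.6)·0.000) / (6.6) = 0.909
  q = (10 - (-2.3)·0.000 - (4)·0.000) / (7.3) = 1.370
  r = (0 - (2)·0.000 - (-0.9)·0.000) / (3.9) = 0.000
Iteration 2:
  p = (6 - (-2)·1.370 - (-0.6)·0.000) / (6.6) = 1.324
  q = (10 - (-2.3)·0.909 - (4)·0.000) / (7.3) = 1.656
  r = (0 - (2)·0.909 - (-0.9)·1.370) / (3.9) = -0.150
Iteration 3:
  p = (6 - (-2)·1.656 - (-0.6)·-0.150) / (6.6) = 1.397
  q = (10 - (-2.3)·1.324 - (4)·-0.150) / (7.3) = 1.869
  r = (0 - (2)·1.324 - (-0.9)·1.656) / (3.9) = -0.297
Change: (0.073, 0.213, -0.147) → max |·| = 0.213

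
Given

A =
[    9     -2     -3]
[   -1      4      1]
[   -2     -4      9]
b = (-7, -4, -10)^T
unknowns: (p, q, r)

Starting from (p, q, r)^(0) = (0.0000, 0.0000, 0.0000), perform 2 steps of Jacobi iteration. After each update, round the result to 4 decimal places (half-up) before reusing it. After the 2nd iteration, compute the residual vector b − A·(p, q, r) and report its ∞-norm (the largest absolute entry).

1.6850

Iteration 1:
  p = (-7 - (-2)·0.0000 - (-3)·0.0000) / (9) = -0.7778
  q = (-4 - (-1)·0.0000 - (1)·0.0000) / (4) = -1.0000
  r = (-10 - (-2)·0.0000 - (-4)·0.0000) / (9) = -1.1111
Iteration 2:
  p = (-7 - (-2)·-1.0000 - (-3)·-1.1111) / (9) = -1.3704
  q = (-4 - (-1)·-0.7778 - (1)·-1.1111) / (4) = -0.9167
  r = (-10 - (-2)·-0.7778 - (-4)·-1.0000) / (9) = -1.7284
Residual b − A·x = (-1.6850, 0.0248, -0.8520); ∞-norm = 1.6850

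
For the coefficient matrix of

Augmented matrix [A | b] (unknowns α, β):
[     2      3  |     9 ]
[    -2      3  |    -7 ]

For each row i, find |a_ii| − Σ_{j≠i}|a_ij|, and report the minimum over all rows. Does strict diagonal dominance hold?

-1

row 1: |2| − (3) = -1
row 2: |3| − (2) = 1
minimum over rows = -1 → not strictly diagonally dominant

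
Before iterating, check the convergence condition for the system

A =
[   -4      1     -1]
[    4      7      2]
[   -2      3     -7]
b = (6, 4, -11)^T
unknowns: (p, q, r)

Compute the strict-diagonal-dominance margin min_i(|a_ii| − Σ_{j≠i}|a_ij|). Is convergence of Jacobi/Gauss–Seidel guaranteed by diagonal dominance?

1

row 1: |-4| − (1+1) = 2
row 2: |7| − (4+2) = 1
row 3: |-7| − (2+3) = 2
minimum over rows = 1 → strictly diagonally dominant (convergence guaranteed)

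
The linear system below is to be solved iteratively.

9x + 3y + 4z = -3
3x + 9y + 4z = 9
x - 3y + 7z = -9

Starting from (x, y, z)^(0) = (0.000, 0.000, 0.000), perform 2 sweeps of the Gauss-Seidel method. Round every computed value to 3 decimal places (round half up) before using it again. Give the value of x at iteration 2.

Iteration 1:
  x = (-3 - (3)·0.000 - (4)·0.000) / (9) = -0.333
  y = (9 - (3)·-0.333 - (4)·0.000) / (9) = 1.111
  z = (-9 - (1)·-0.333 - (-3)·1.111) / (7) = -0.762
Iteration 2:
  x = (-3 - (3)·1.111 - (4)·-0.762) / (9) = -0.365
  y = (9 - (3)·-0.365 - (4)·-0.762) / (9) = 1.460
  z = (-9 - (1)·-0.365 - (-3)·1.460) / (7) = -0.608

-0.365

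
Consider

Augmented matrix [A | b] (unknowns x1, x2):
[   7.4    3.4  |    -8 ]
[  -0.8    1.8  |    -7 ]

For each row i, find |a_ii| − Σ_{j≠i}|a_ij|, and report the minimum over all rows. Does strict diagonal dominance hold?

1

row 1: |7.4| − (3.4) = 4
row 2: |1.8| − (0.8) = 1
minimum over rows = 1 → strictly diagonally dominant (convergence guaranteed)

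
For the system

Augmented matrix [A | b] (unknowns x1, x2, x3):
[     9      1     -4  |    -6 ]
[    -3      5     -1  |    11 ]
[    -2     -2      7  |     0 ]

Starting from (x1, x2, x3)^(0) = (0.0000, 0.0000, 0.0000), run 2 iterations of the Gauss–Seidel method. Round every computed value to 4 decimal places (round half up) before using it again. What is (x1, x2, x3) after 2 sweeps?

Iteration 1:
  x1 = (-6 - (1)·0.0000 - (-4)·0.0000) / (9) = -0.6667
  x2 = (11 - (-3)·-0.6667 - (-1)·0.0000) / (5) = 1.8000
  x3 = (0 - (-2)·-0.6667 - (-2)·1.8000) / (7) = 0.3238
Iteration 2:
  x1 = (-6 - (1)·1.8000 - (-4)·0.3238) / (9) = -0.7228
  x2 = (11 - (-3)·-0.7228 - (-1)·0.3238) / (5) = 1.8311
  x3 = (0 - (-2)·-0.7228 - (-2)·1.8311) / (7) = 0.3167

(-0.7228, 1.8311, 0.3167)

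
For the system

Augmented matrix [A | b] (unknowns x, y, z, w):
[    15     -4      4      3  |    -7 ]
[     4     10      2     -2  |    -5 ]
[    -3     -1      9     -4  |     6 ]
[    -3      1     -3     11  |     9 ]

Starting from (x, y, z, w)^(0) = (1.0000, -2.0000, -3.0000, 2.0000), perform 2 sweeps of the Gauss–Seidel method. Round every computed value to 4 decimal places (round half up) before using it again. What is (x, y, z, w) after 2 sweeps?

(-0.8486, -0.2522, 0.7911, 0.8254)

Iteration 1:
  x = (-7 - (-4)·-2.0000 - (4)·-3.0000 - (3)·2.0000) / (15) = -0.6000
  y = (-5 - (4)·-0.6000 - (2)·-3.0000 - (-2)·2.0000) / (10) = 0.7400
  z = (6 - (-3)·-0.6000 - (-1)·0.7400 - (-4)·2.0000) / (9) = 1.4378
  w = (9 - (-3)·-0.6000 - (1)·0.7400 - (-3)·1.4378) / (11) = 0.9794
Iteration 2:
  x = (-7 - (-4)·0.7400 - (4)·1.4378 - (3)·0.9794) / (15) = -0.8486
  y = (-5 - (4)·-0.8486 - (2)·1.4378 - (-2)·0.9794) / (10) = -0.2522
  z = (6 - (-3)·-0.8486 - (-1)·-0.2522 - (-4)·0.9794) / (9) = 0.7911
  w = (9 - (-3)·-0.8486 - (1)·-0.2522 - (-3)·0.7911) / (11) = 0.8254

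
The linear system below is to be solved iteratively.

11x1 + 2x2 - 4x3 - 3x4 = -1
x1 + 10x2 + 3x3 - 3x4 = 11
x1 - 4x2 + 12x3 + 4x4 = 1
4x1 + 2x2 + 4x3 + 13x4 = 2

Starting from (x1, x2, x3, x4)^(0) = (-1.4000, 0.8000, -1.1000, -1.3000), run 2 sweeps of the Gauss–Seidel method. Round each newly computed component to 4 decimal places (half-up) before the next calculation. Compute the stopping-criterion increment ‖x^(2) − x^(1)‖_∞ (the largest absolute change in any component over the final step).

1.0440

Iteration 1:
  x1 = (-1 - (2)·0.8000 - (-4)·-1.1000 - (-3)·-1.3000) / (11) = -0.9909
  x2 = (11 - (1)·-0.9909 - (3)·-1.1000 - (-3)·-1.3000) / (10) = 1.1391
  x3 = (1 - (1)·-0.9909 - (-4)·1.1391 - (4)·-1.3000) / (12) = 0.9789
  x4 = (2 - (4)·-0.9909 - (2)·1.1391 - (4)·0.9789) / (13) = -0.0177
Iteration 2:
  x1 = (-1 - (2)·1.1391 - (-4)·0.9789 - (-3)·-0.0177) / (11) = 0.0531
  x2 = (11 - (1)·0.0531 - (3)·0.9789 - (-3)·-0.0177) / (10) = 0.7957
  x3 = (1 - (1)·0.0531 - (-4)·0.7957 - (4)·-0.0177) / (12) = 0.3500
  x4 = (2 - (4)·0.0531 - (2)·0.7957 - (4)·0.3500) / (13) = -0.0926
Change: (1.0440, -0.3434, -0.6289, -0.0749) → max |·| = 1.0440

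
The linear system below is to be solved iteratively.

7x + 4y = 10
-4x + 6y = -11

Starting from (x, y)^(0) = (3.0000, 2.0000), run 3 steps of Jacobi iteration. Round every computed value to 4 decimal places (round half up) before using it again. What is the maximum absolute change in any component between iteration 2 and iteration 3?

Iteration 1:
  x = (10 - (4)·2.0000) / (7) = 0.2857
  y = (-11 - (-4)·3.0000) / (6) = 0.1667
Iteration 2:
  x = (10 - (4)·0.1667) / (7) = 1.3333
  y = (-11 - (-4)·0.2857) / (6) = -1.6429
Iteration 3:
  x = (10 - (4)·-1.6429) / (7) = 2.3674
  y = (-11 - (-4)·1.3333) / (6) = -0.9445
Change: (1.0341, 0.6984) → max |·| = 1.0341

1.0341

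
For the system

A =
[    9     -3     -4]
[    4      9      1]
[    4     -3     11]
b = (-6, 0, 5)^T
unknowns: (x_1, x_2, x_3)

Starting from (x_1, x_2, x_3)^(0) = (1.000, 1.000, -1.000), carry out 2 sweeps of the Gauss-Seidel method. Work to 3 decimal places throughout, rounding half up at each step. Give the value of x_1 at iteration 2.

-0.131

Iteration 1:
  x_1 = (-6 - (-3)·1.000 - (-4)·-1.000) / (9) = -0.778
  x_2 = (0 - (4)·-0.778 - (1)·-1.000) / (9) = 0.457
  x_3 = (5 - (4)·-0.778 - (-3)·0.457) / (11) = 0.862
Iteration 2:
  x_1 = (-6 - (-3)·0.457 - (-4)·0.862) / (9) = -0.131
  x_2 = (0 - (4)·-0.131 - (1)·0.862) / (9) = -0.038
  x_3 = (5 - (4)·-0.131 - (-3)·-0.038) / (11) = 0.492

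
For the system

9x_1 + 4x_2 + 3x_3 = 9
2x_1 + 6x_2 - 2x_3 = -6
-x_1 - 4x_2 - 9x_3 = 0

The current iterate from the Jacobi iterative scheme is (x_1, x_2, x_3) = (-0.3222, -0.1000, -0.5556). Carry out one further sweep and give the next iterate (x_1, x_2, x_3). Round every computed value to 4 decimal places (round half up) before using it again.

One sweep:
  x_1 = (9 - (4)·-0.1000 - (3)·-0.5556) / (9) = 1.2296
  x_2 = (-6 - (2)·-0.3222 - (-2)·-0.5556) / (6) = -1.0778
  x_3 = (0 - (-1)·-0.3222 - (-4)·-0.1000) / (-9) = 0.0802

(1.2296, -1.0778, 0.0802)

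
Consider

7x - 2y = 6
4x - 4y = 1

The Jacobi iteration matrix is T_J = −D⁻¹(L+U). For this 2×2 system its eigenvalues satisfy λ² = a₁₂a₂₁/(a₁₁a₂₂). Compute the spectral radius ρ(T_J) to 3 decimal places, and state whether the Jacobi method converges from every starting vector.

a₁₂a₂₁/(a₁₁a₂₂) = (-2)·(4) / ((7)·(-4)) = 0.285714
ρ = √|0.285714| = √0.285714 = 0.535
ρ < 1, so Jacobi converges

0.535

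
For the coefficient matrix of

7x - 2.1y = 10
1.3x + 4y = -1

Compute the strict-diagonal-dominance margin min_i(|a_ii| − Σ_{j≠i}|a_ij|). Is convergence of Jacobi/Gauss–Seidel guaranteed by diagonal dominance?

2.7

row 1: |7| − (2.1) = 4.9
row 2: |4| − (1.3) = 2.7
minimum over rows = 2.7 → strictly diagonally dominant (convergence guaranteed)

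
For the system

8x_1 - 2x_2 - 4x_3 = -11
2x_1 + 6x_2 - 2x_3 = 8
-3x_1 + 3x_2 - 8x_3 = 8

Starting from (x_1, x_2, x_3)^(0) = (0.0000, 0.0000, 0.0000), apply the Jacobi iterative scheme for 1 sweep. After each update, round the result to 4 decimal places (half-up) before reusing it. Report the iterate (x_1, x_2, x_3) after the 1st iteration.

(-1.3750, 1.3333, -1.0000)

Iteration 1:
  x_1 = (-11 - (-2)·0.0000 - (-4)·0.0000) / (8) = -1.3750
  x_2 = (8 - (2)·0.0000 - (-2)·0.0000) / (6) = 1.3333
  x_3 = (8 - (-3)·0.0000 - (3)·0.0000) / (-8) = -1.0000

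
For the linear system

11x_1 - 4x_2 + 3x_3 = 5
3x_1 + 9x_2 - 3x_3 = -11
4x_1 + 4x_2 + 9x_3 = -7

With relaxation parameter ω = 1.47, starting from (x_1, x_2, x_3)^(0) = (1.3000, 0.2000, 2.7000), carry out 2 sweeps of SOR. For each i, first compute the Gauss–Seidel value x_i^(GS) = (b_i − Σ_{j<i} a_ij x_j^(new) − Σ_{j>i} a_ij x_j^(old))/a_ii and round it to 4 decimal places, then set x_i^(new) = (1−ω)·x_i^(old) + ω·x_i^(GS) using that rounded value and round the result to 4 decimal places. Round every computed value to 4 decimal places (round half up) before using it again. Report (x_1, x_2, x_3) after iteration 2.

Iteration 1:
  x_1: GS value = (5 - (-4)·0.2000 - (3)·2.7000) / (11) = -0.2091;  x_1 ← (1−ω)·1.3000 + ω·-0.2091 = -0.9184
  x_2: GS value = (-11 - (3)·-0.9184 - (-3)·2.7000) / (9) = -0.0161;  x_2 ← (1−ω)·0.2000 + ω·-0.0161 = -0.1177
  x_3: GS value = (-7 - (4)·-0.9184 - (4)·-0.1177) / (9) = -0.3173;  x_3 ← (1−ω)·2.7000 + ω·-0.3173 = -1.7354
Iteration 2:
  x_1: GS value = (5 - (-4)·-0.1177 - (3)·-1.7354) / (11) = 0.8850;  x_1 ← (1−ω)·-0.9184 + ω·0.8850 = 1.7326
  x_2: GS value = (-11 - (3)·1.7326 - (-3)·-1.7354) / (9) = -2.3782;  x_2 ← (1−ω)·-0.1177 + ω·-2.3782 = -3.4406
  x_3: GS value = (-7 - (4)·1.7326 - (4)·-3.4406) / (9) = -0.0187;  x_3 ← (1−ω)·-1.7354 + ω·-0.0187 = 0.7881

(1.7326, -3.4406, 0.7881)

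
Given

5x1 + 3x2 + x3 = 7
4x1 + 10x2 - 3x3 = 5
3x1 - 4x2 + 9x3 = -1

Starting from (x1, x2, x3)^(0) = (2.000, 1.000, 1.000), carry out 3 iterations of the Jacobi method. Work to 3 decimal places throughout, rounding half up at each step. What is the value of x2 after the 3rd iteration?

Iteration 1:
  x1 = (7 - (3)·1.000 - (1)·1.000) / (5) = 0.600
  x2 = (5 - (4)·2.000 - (-3)·1.000) / (10) = 0.000
  x3 = (-1 - (3)·2.000 - (-4)·1.000) / (9) = -0.333
Iteration 2:
  x1 = (7 - (3)·0.000 - (1)·-0.333) / (5) = 1.467
  x2 = (5 - (4)·0.600 - (-3)·-0.333) / (10) = 0.160
  x3 = (-1 - (3)·0.600 - (-4)·0.000) / (9) = -0.311
Iteration 3:
  x1 = (7 - (3)·0.160 - (1)·-0.311) / (5) = 1.366
  x2 = (5 - (4)·1.467 - (-3)·-0.311) / (10) = -0.180
  x3 = (-1 - (3)·1.467 - (-4)·0.160) / (9) = -0.529

-0.180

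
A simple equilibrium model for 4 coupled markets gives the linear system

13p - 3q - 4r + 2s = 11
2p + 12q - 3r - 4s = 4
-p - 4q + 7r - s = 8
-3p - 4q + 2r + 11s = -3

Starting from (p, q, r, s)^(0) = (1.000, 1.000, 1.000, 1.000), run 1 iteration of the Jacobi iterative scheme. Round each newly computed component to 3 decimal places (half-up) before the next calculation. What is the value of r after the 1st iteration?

Iteration 1:
  p = (11 - (-3)·1.000 - (-4)·1.000 - (2)·1.000) / (13) = 1.231
  q = (4 - (2)·1.000 - (-3)·1.000 - (-4)·1.000) / (12) = 0.750
  r = (8 - (-1)·1.000 - (-4)·1.000 - (-1)·1.000) / (7) = 2.000
  s = (-3 - (-3)·1.000 - (-4)·1.000 - (2)·1.000) / (11) = 0.182

2.000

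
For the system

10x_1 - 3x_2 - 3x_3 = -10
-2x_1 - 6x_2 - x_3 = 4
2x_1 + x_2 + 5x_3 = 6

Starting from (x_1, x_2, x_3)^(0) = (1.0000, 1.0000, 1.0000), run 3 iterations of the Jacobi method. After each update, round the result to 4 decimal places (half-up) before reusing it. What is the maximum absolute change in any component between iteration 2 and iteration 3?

0.4580

Iteration 1:
  x_1 = (-10 - (-3)·1.0000 - (-3)·1.0000) / (10) = -0.4000
  x_2 = (4 - (-2)·1.0000 - (-1)·1.0000) / (-6) = -1.1667
  x_3 = (6 - (2)·1.0000 - (1)·1.0000) / (5) = 0.6000
Iteration 2:
  x_1 = (-10 - (-3)·-1.1667 - (-3)·0.6000) / (10) = -1.1700
  x_2 = (4 - (-2)·-0.4000 - (-1)·0.6000) / (-6) = -0.6333
  x_3 = (6 - (2)·-0.4000 - (1)·-1.1667) / (5) = 1.5933
Iteration 3:
  x_1 = (-10 - (-3)·-0.6333 - (-3)·1.5933) / (10) = -0.7120
  x_2 = (4 - (-2)·-1.1700 - (-1)·1.5933) / (-6) = -0.5422
  x_3 = (6 - (2)·-1.1700 - (1)·-0.6333) / (5) = 1.7947
Change: (0.4580, 0.0911, 0.2014) → max |·| = 0.4580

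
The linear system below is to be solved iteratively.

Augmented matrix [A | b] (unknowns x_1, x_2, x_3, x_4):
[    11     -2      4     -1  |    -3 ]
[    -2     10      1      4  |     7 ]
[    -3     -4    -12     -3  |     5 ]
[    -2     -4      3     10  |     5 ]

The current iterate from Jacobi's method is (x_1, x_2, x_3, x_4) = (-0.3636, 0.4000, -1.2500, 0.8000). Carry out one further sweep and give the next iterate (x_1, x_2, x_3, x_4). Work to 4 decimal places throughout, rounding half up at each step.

(0.3273, 0.4323, -0.6591, 0.9623)

One sweep:
  x_1 = (-3 - (-2)·0.4000 - (4)·-1.2500 - (-1)·0.8000) / (11) = 0.3273
  x_2 = (7 - (-2)·-0.3636 - (1)·-1.2500 - (4)·0.8000) / (10) = 0.4323
  x_3 = (5 - (-3)·-0.3636 - (-4)·0.4000 - (-3)·0.8000) / (-12) = -0.6591
  x_4 = (5 - (-2)·-0.3636 - (-4)·0.4000 - (3)·-1.2500) / (10) = 0.9623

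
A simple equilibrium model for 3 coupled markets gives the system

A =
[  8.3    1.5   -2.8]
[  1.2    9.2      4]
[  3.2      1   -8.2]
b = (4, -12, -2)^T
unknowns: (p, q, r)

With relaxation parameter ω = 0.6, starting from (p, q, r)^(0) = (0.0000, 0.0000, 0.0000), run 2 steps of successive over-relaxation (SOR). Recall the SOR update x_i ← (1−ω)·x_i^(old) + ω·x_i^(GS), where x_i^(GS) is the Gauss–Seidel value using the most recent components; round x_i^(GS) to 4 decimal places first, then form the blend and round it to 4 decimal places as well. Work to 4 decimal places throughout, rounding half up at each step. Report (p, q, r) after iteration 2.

(0.5235, -1.1862, 0.2441)

Iteration 1:
  p: GS value = (4 - (1.5)·0.0000 - (-2.8)·0.0000) / (8.3) = 0.4819;  p ← (1−ω)·0.0000 + ω·0.4819 = 0.2891
  q: GS value = (-12 - (1.2)·0.2891 - (4)·0.0000) / (9.2) = -1.3421;  q ← (1−ω)·0.0000 + ω·-1.3421 = -0.8053
  r: GS value = (-2 - (3.2)·0.2891 - (1)·-0.8053) / (-8.2) = 0.2585;  r ← (1−ω)·0.0000 + ω·0.2585 = 0.1551
Iteration 2:
  p: GS value = (4 - (1.5)·-0.8053 - (-2.8)·0.1551) / (8.3) = 0.6798;  p ← (1−ω)·0.2891 + ω·0.6798 = 0.5235
  q: GS value = (-12 - (1.2)·0.5235 - (4)·0.1551) / (9.2) = -1.4401;  q ← (1−ω)·-0.8053 + ω·-1.4401 = -1.1862
  r: GS value = (-2 - (3.2)·0.5235 - (1)·-1.1862) / (-8.2) = 0.3035;  r ← (1−ω)·0.1551 + ω·0.3035 = 0.2441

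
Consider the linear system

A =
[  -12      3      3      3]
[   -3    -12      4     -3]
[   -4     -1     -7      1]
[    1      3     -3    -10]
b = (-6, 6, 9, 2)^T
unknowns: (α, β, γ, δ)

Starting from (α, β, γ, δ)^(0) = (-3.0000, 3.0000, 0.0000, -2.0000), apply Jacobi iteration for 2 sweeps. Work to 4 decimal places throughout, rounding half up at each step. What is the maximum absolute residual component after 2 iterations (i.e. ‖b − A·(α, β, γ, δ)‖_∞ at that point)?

9.9771

Iteration 1:
  α = (-6 - (3)·3.0000 - (3)·0.0000 - (3)·-2.0000) / (-12) = 0.7500
  β = (6 - (-3)·-3.0000 - (4)·0.0000 - (-3)·-2.0000) / (-12) = 0.7500
  γ = (9 - (-4)·-3.0000 - (-1)·3.0000 - (1)·-2.0000) / (-7) = -0.2857
  δ = (2 - (1)·-3.0000 - (3)·3.0000 - (-3)·0.0000) / (-10) = 0.4000
Iteration 2:
  α = (-6 - (3)·0.7500 - (3)·-0.2857 - (3)·0.4000) / (-12) = 0.7161
  β = (6 - (-3)·0.7500 - (4)·-0.2857 - (-3)·0.4000) / (-12) = -0.8827
  γ = (9 - (-4)·0.7500 - (-1)·0.7500 - (1)·0.4000) / (-7) = -1.7643
  δ = (2 - (1)·0.7500 - (3)·0.7500 - (-3)·-0.2857) / (-10) = 0.1857
Residual b − A·x = (9.9771, 5.1702, -1.5541, 0.4961); ∞-norm = 9.9771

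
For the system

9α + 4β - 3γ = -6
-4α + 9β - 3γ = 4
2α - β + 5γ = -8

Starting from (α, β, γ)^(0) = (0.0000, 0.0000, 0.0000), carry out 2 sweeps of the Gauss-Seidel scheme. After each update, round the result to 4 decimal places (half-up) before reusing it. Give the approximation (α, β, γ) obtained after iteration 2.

Iteration 1:
  α = (-6 - (4)·0.0000 - (-3)·0.0000) / (9) = -0.6667
  β = (4 - (-4)·-0.6667 - (-3)·0.0000) / (9) = 0.1481
  γ = (-8 - (2)·-0.6667 - (-1)·0.1481) / (5) = -1.3037
Iteration 2:
  α = (-6 - (4)·0.1481 - (-3)·-1.3037) / (9) = -1.1671
  β = (4 - (-4)·-1.1671 - (-3)·-1.3037) / (9) = -0.5088
  γ = (-8 - (2)·-1.1671 - (-1)·-0.5088) / (5) = -1.2349

(-1.1671, -0.5088, -1.2349)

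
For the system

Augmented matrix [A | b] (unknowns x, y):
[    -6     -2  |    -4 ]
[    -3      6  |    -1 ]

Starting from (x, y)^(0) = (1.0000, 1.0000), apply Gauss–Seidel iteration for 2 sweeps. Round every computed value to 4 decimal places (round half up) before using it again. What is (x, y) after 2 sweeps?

(0.6667, 0.1667)

Iteration 1:
  x = (-4 - (-2)·1.0000) / (-6) = 0.3333
  y = (-1 - (-3)·0.3333) / (6) = 0.0000
Iteration 2:
  x = (-4 - (-2)·0.0000) / (-6) = 0.6667
  y = (-1 - (-3)·0.6667) / (6) = 0.1667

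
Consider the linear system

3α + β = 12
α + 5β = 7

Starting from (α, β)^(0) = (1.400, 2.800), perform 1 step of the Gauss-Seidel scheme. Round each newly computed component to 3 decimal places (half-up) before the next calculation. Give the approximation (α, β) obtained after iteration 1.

(3.067, 0.787)

Iteration 1:
  α = (12 - (1)·2.800) / (3) = 3.067
  β = (7 - (1)·3.067) / (5) = 0.787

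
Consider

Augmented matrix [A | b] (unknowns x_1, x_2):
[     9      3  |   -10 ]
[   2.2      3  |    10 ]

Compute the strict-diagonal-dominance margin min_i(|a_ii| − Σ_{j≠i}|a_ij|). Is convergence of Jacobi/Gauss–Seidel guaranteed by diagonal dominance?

row 1: |9| − (3) = 6
row 2: |3| − (2.2) = 0.8
minimum over rows = 0.8 → strictly diagonally dominant (convergence guaranteed)

0.8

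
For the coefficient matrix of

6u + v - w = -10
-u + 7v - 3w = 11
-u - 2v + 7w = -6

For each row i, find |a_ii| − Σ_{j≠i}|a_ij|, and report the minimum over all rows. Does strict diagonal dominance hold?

row 1: |6| − (1+1) = 4
row 2: |7| − (1+3) = 3
row 3: |7| − (1+2) = 4
minimum over rows = 3 → strictly diagonally dominant (convergence guaranteed)

3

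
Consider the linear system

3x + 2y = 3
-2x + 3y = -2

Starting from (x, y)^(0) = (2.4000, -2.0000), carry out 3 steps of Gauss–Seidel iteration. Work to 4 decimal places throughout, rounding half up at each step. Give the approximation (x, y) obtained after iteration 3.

Iteration 1:
  x = (3 - (2)·-2.0000) / (3) = 2.3333
  y = (-2 - (-2)·2.3333) / (3) = 0.8889
Iteration 2:
  x = (3 - (2)·0.8889) / (3) = 0.4074
  y = (-2 - (-2)·0.4074) / (3) = -0.3951
Iteration 3:
  x = (3 - (2)·-0.3951) / (3) = 1.2634
  y = (-2 - (-2)·1.2634) / (3) = 0.1756

(1.2634, 0.1756)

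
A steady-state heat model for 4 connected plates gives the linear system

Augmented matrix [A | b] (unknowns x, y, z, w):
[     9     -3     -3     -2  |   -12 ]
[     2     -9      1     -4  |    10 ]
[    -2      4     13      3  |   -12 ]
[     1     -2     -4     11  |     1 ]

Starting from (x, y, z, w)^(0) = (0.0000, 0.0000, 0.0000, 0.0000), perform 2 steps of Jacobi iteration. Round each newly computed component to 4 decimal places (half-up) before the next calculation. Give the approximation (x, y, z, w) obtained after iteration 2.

Iteration 1:
  x = (-12 - (-3)·0.0000 - (-3)·0.0000 - (-2)·0.0000) / (9) = -1.3333
  y = (10 - (2)·0.0000 - (1)·0.0000 - (-4)·0.0000) / (-9) = -1.1111
  z = (-12 - (-2)·0.0000 - (4)·0.0000 - (3)·0.0000) / (13) = -0.9231
  w = (1 - (1)·0.0000 - (-2)·0.0000 - (-4)·0.0000) / (11) = 0.0909
Iteration 2:
  x = (-12 - (-3)·-1.1111 - (-3)·-0.9231 - (-2)·0.0909) / (9) = -1.9912
  y = (10 - (2)·-1.3333 - (1)·-0.9231 - (-4)·0.0909) / (-9) = -1.5504
  z = (-12 - (-2)·-1.3333 - (4)·-1.1111 - (3)·0.0909) / (13) = -0.8073
  w = (1 - (1)·-1.3333 - (-2)·-1.1111 - (-4)·-0.9231) / (11) = -0.3256

(-1.9912, -1.5504, -0.8073, -0.3256)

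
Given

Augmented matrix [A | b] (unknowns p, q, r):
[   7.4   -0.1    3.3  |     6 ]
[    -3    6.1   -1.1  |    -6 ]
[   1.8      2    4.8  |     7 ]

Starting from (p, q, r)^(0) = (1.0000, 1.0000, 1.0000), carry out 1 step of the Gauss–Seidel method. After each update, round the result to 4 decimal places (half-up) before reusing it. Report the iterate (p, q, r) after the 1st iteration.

Iteration 1:
  p = (6 - (-0.1)·1.0000 - (3.3)·1.0000) / (7.4) = 0.3784
  q = (-6 - (-3)·0.3784 - (-1.1)·1.0000) / (6.1) = -0.6172
  r = (7 - (1.8)·0.3784 - (2)·-0.6172) / (4.8) = 1.5736

(0.3784, -0.6172, 1.5736)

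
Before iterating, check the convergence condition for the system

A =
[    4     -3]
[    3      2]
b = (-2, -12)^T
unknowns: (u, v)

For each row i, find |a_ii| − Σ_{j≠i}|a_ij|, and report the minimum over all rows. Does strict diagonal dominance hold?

row 1: |4| − (3) = 1
row 2: |2| − (3) = -1
minimum over rows = -1 → not strictly diagonally dominant

-1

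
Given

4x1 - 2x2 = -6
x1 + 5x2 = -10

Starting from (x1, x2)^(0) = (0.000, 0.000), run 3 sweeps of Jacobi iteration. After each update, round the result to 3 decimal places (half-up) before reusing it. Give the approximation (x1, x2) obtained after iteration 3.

Iteration 1:
  x1 = (-6 - (-2)·0.000) / (4) = -1.500
  x2 = (-10 - (1)·0.000) / (5) = -2.000
Iteration 2:
  x1 = (-6 - (-2)·-2.000) / (4) = -2.500
  x2 = (-10 - (1)·-1.500) / (5) = -1.700
Iteration 3:
  x1 = (-6 - (-2)·-1.700) / (4) = -2.350
  x2 = (-10 - (1)·-2.500) / (5) = -1.500

(-2.350, -1.500)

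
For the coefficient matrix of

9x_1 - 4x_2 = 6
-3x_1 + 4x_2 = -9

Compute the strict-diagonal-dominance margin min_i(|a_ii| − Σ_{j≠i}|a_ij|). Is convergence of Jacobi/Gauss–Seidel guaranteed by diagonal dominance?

1

row 1: |9| − (4) = 5
row 2: |4| − (3) = 1
minimum over rows = 1 → strictly diagonally dominant (convergence guaranteed)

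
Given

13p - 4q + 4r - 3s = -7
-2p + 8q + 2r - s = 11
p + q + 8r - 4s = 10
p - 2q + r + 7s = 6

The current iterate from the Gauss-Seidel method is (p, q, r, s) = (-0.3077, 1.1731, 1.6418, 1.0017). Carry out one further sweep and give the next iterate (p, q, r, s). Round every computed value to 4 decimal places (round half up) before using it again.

One sweep:
  p = (-7 - (-4)·1.1731 - (4)·1.6418 - (-3)·1.0017) / (13) = -0.4515
  q = (11 - (-2)·-0.4515 - (2)·1.6418 - (-1)·1.0017) / (8) = 0.9769
  r = (10 - (1)·-0.4515 - (1)·0.9769 - (-4)·1.0017) / (8) = 1.6852
  s = (6 - (1)·-0.4515 - (-2)·0.9769 - (1)·1.6852) / (7) = 0.9600

(-0.4515, 0.9769, 1.6852, 0.9600)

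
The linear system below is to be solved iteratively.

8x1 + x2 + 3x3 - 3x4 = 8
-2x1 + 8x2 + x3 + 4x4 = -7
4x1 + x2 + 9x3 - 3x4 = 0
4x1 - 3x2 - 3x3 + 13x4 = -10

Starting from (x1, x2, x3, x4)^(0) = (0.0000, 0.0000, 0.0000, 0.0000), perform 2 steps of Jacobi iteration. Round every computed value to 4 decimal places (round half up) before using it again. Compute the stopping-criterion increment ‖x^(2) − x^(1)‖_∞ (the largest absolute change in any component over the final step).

Iteration 1:
  x1 = (8 - (1)·0.0000 - (3)·0.0000 - (-3)·0.0000) / (8) = 1.0000
  x2 = (-7 - (-2)·0.0000 - (1)·0.0000 - (4)·0.0000) / (8) = -0.8750
  x3 = (0 - (4)·0.0000 - (1)·0.0000 - (-3)·0.0000) / (9) = 0.0000
  x4 = (-10 - (4)·0.0000 - (-3)·0.0000 - (-3)·0.0000) / (13) = -0.7692
Iteration 2:
  x1 = (8 - (1)·-0.8750 - (3)·0.0000 - (-3)·-0.7692) / (8) = 0.8209
  x2 = (-7 - (-2)·1.0000 - (1)·0.0000 - (4)·-0.7692) / (8) = -0.2404
  x3 = (0 - (4)·1.0000 - (1)·-0.8750 - (-3)·-0.7692) / (9) = -0.6036
  x4 = (-10 - (4)·1.0000 - (-3)·-0.8750 - (-3)·0.0000) / (13) = -1.2788
Change: (-0.1791, 0.6346, -0.6036, -0.5096) → max |·| = 0.6346

0.6346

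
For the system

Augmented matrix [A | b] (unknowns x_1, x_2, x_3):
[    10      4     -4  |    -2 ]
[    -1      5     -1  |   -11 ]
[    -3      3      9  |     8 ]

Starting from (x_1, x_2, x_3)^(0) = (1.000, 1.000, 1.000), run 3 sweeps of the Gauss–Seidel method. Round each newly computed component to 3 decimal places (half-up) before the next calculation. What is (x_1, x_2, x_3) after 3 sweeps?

(1.201, -1.590, 1.819)

Iteration 1:
  x_1 = (-2 - (4)·1.000 - (-4)·1.000) / (10) = -0.200
  x_2 = (-11 - (-1)·-0.200 - (-1)·1.000) / (5) = -2.040
  x_3 = (8 - (-3)·-0.200 - (3)·-2.040) / (9) = 1.502
Iteration 2:
  x_1 = (-2 - (4)·-2.040 - (-4)·1.502) / (10) = 1.217
  x_2 = (-11 - (-1)·1.217 - (-1)·1.502) / (5) = -1.656
  x_3 = (8 - (-3)·1.217 - (3)·-1.656) / (9) = 1.847
Iteration 3:
  x_1 = (-2 - (4)·-1.656 - (-4)·1.847) / (10) = 1.201
  x_2 = (-11 - (-1)·1.201 - (-1)·1.847) / (5) = -1.590
  x_3 = (8 - (-3)·1.201 - (3)·-1.590) / (9) = 1.819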